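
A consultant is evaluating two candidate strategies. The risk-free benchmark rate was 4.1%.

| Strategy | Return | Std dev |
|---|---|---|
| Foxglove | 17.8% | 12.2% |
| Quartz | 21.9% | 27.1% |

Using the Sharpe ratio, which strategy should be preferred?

Foxglove

Foxglove: Sharpe ratio = (17.8% − 4.1%) / 12.2% = 1.123
Quartz: Sharpe ratio = (21.9% − 4.1%) / 27.1% = 0.657
Highest: Foxglove (1.123).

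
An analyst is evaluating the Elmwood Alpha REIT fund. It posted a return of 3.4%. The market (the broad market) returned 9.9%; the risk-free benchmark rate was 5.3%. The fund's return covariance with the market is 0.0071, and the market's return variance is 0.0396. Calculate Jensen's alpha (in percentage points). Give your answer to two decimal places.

β = Cov / Var = 0.0071 / 0.0396 = 0.1793
E[R] = Rf + β(Rm − Rf) = 5.3% + 0.1793 × (9.9% − 5.3%) = 6.1248%
α = Rp − E[R] = 3.4% − 6.1248% = -2.7248

-2.72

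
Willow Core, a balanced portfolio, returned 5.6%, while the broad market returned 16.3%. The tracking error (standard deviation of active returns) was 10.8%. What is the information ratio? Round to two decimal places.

IR = (Rp − Rb) / TE = (5.6% − 16.3%) / 10.8% = -10.70% / 10.8% = -0.9907

-0.99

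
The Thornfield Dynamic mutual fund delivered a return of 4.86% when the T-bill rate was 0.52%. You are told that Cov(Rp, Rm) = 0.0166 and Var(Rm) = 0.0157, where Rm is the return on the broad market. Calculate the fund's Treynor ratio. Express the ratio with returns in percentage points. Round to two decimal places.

β = Cov / Var = 0.0166 / 0.0157 = 1.0573
Treynor = (Rp − Rf) / β = (4.86% − 0.52%) / 1.0573 = 4.34 / 1.0573 = 4.1048

4.10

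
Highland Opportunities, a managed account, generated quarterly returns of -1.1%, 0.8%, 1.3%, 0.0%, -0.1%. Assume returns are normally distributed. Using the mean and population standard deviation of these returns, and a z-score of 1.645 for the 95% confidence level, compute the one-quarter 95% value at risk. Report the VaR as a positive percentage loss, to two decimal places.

Mean return r̄ = 0.90 / 5 = 0.1800%
Σ(r − r̄)² = 3.3880; population σ = √(3.3880/5) = 0.8232%
VaR = −(r̄ − z·σ) = −(0.1800 − 1.645 × 0.8232) = −(-1.1742) = 1.1742%

1.17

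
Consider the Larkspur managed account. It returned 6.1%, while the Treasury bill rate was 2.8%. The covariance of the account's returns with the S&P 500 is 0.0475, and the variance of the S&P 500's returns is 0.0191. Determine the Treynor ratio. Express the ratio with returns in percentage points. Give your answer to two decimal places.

1.33

β = Cov / Var = 0.0475 / 0.0191 = 2.4869
Treynor = (Rp − Rf) / β = (6.1% − 2.8%) / 2.4869 = 3.30 / 2.4869 = 1.3270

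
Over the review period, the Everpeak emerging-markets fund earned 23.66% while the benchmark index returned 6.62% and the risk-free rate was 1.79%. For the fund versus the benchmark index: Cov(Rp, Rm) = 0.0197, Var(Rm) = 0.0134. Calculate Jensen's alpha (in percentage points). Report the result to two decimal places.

14.77

β = Cov / Var = 0.0197 / 0.0134 = 1.4701
E[R] = Rf + β(Rm − Rf) = 1.79% + 1.4701 × (6.62% − 1.79%) = 8.8906%
α = Rp − E[R] = 23.66% − 8.8906% = 14.7694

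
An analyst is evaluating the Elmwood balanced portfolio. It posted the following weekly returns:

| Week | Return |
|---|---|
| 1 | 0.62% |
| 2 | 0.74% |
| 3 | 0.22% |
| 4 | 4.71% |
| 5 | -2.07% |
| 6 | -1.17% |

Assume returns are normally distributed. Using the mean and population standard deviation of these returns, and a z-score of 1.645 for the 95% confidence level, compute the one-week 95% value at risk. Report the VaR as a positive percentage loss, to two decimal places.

3.00

Mean return μ = 3.050 / 6 = 0.5083%
Σ(r − μ)² = (0.62 − 0.5083)² + (0.74 − 0.5083)² + … = 27.2679
σ = √[27.2679 / 6] = 2.1318%
VaR = −(μ − z·σ) = −(0.5083 − 1.645 × 2.1318) = −(-2.9985) = 2.9985%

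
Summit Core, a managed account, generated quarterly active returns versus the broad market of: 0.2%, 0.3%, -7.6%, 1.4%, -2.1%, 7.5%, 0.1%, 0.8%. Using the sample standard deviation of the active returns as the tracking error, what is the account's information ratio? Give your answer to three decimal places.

0.018

r̄ = (0.2 + 0.3 − 7.6 + 1.4 − 2.1 + 7.5 + 0.1 + 0.8) / 8 = 0.0750%
Sample σ = √[Σ(r − r̄)² / 7] = √[121.1150 / 7] = √17.3021 = 4.1596%
IR = r̄ / tracking error = 0.0750 / 4.1596 = 0.0180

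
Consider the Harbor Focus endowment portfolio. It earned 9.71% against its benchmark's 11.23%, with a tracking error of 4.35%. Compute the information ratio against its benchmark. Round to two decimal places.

IR = (Rp − Rb) / TE = (9.71% − 11.23%) / 4.35% = -1.52% / 4.35% = -0.3494

-0.35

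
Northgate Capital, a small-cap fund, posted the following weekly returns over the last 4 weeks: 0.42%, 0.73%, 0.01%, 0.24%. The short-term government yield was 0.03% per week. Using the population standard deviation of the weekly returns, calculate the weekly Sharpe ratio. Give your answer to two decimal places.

Mean return r̄ = 1.400 / 4 = 0.3500%
Population std dev = √[0.2770 / 4] = 0.2632%
Sharpe = (r̄ − rf) / σ = (0.3500 − 0.03) / 0.2632 = 0.3200 / 0.2632 = 1.2158

1.22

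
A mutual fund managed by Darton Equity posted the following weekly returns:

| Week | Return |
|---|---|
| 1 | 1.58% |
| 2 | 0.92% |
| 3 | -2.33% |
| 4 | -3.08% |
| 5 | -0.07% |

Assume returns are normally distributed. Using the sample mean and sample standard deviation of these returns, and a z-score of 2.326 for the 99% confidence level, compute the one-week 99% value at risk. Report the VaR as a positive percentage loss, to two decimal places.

5.32

r̄ = (1.58 + 0.92 − 2.33 − 3.08 − 0.07) / 5 = -0.5960%
Σ(r − r̄)² = (1.58 − (-0.5960))² + (0.92 − (-0.5960))² + (-2.33 − (-0.5960))² + … = 16.4869
σ = √[16.4869 / 4] = 2.0302%
VaR = −(r̄ − z·σ) = −(-0.5960 − 2.326 × 2.0302) = −(-5.3182) = 5.3182%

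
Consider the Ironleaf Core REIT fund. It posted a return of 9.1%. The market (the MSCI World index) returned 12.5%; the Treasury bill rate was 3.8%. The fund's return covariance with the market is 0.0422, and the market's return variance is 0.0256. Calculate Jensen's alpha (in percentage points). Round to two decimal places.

-9.04

β = Cov / Var = 0.0422 / 0.0256 = 1.6484
E[R] = Rf + β(Rm − Rf) = 3.8% + 1.6484 × (12.5% − 3.8%) = 18.1411%
α = Rp − E[R] = 9.1% − 18.1411% = -9.0411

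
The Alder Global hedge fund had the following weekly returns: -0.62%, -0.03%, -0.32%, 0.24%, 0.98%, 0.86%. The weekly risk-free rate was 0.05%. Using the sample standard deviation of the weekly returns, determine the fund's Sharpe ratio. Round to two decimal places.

r̄ = (-0.62 − 0.03 − 0.32 + 0.24 + 0.98 + 0.86) / 6 = 1.110 / 6 = 0.1850%
Sample std dev = √[2.0400 / 5] = 0.6387%
Sharpe = (r̄ − rf) / σ = (0.1850 − 0.05) / 0.6387 = 0.1350 / 0.6387 = 0.2114

0.21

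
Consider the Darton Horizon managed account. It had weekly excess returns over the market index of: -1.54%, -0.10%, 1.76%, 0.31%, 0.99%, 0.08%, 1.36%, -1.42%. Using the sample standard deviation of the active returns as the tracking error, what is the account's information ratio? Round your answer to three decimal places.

r̄ = (-1.54 − 0.1 + 1.76 + 0.31 + 0.99 + 0.08 + 1.36 − 1.42) / 8 = 1.440 / 8 = 0.1800%
Σ(r − r̄)² = 10.1686; sample σ = √(10.1686/7) = 1.2053%
IR = r̄ / tracking error = 0.1800 / 1.2053 = 0.1493

0.149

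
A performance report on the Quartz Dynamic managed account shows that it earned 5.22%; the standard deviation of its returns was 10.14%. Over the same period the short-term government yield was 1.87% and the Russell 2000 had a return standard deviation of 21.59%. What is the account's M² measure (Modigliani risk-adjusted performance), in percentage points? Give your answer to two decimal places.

Sharpe = (Rp − Rf) / σp = (5.22% − 1.87%) / 10.14% = 0.3304
M² = Rf + Sharpe × σm = 1.87% + 0.3304 × 21.59% = 9.0033%

9.00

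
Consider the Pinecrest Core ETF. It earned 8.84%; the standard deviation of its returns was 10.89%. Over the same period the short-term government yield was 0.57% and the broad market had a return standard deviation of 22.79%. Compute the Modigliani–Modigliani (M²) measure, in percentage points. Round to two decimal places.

17.88

Sharpe = (Rp − Rf) / σp = (8.84% − 0.57%) / 10.89% = 0.7594
M² = Rf + Sharpe × σm = 0.57% + 0.7594 × 22.79% = 17.8767%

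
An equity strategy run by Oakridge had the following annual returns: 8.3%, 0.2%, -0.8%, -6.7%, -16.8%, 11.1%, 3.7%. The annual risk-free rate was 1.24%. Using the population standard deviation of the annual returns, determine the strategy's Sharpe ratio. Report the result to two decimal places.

Mean return r̄ = -1.00 / 7 = -0.1429%
Σ(r − r̄)² = (8.3 − (-0.1429))² + (0.2 − (-0.1429))² + (-0.8 − (-0.1429))² + … = 533.4571
σ = √[533.4571 / 7] = 8.7297%
Sharpe = (r̄ − rf) / σ = (-0.1429 − 1.24) / 8.7297 = -1.3829 / 8.7297 = -0.1584

-0.16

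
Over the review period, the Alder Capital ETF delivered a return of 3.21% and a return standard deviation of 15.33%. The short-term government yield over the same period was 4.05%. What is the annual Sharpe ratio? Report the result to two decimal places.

-0.05

Sharpe = (Rp − Rf) / σp = (3.21% − 4.05%) / 15.33% = -0.84% / 15.33% = -0.0548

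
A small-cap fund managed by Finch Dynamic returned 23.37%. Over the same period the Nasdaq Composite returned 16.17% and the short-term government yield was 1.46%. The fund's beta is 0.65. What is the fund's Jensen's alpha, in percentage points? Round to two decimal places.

12.35

CAPM expected return = Rf + β(Rm − Rf) = 1.46% + 0.65 × (16.17% − 1.46%) = 1.46 + 0.65 × 14.71 = 11.0215%
Jensen's α = Rp − E[R] = 23.37% − 11.0215% = 12.3485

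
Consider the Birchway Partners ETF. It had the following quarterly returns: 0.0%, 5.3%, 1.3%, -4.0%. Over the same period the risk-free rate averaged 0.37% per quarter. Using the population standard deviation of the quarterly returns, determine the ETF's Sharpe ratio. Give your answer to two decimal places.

r̄ = (0 + 5.3 + 1.3 − 4) / 4 = 2.60 / 4 = 0.6500%
Σ(r − r̄)² = (0 − 0.6500)² + (5.3 − 0.6500)² + (1.3 − 0.6500)² + … = 44.0900
population σ = √(44.0900 / 4) = √11.0225 = 3.3200%
Sharpe = (r̄ − rf) / σ = (0.6500 − 0.37) / 3.3200 = 0.2800 / 3.3200 = 0.0843

0.08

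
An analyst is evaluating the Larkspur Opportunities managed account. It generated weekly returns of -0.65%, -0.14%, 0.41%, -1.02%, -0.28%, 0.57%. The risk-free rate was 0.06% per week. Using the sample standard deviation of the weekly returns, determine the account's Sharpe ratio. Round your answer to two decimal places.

r̄ = (-0.65 − 0.14 + 0.41 − 1.02 − 0.28 + 0.57) / 6 = -1.110 / 6 = -0.1850%
Sample std dev = √[1.8486 / 5] = 0.6080%
Sharpe = (r̄ − rf) / σ = (-0.1850 − 0.06) / 0.6080 = -0.2450 / 0.6080 = -0.4030

-0.40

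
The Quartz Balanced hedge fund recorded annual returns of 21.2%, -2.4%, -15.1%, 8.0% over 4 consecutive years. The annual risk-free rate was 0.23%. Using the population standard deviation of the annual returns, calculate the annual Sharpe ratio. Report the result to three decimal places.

0.202

r̄ = (21.2 − 2.4 − 15.1 + 8) / 4 = 11.70 / 4 = 2.9250%
Population σ = √[Σ(r − r̄)² / 4] = √[712.9875 / 4] = √178.2469 = 13.3509%
Sharpe = (r̄ − rf) / σ = (2.9250 − 0.23) / 13.3509 = 2.6950 / 13.3509 = 0.2019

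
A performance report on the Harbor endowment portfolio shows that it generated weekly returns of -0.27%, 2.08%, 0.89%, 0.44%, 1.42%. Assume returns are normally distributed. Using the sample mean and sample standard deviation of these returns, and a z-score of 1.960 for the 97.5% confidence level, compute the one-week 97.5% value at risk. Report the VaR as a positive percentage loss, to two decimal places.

μ = (-0.27 + 2.08 + 0.89 + 0.44 + 1.42) / 5 = 0.9120%
Σ(r − μ)² = (-0.27 − 0.9120)² + (2.08 − 0.9120)² + … = 3.2427
sample σ = √(3.2427 / 4) = √0.8107 = 0.9004%
VaR = −(μ − z·σ) = −(0.9120 − 1.960 × 0.9004) = −(-0.8528) = 0.8528%

0.85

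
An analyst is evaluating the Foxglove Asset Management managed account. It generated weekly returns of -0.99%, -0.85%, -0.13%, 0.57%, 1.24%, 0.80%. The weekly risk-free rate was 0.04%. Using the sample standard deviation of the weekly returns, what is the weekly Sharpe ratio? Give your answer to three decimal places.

0.073

μ = (-0.99 − 0.85 − 0.13 + 0.57 + 1.24 + 0.8) / 6 = 0.640 / 6 = 0.1067%
Σ(r − μ)² = (-0.99 − 0.1067)² + (-0.85 − 0.1067)² + (-0.13 − 0.1067)² + … = 4.1537
sample σ = √(4.1537 / 5) = √0.8307 = 0.9114%
Sharpe = (μ − rf) / σ = (0.1067 − 0.04) / 0.9114 = 0.0667 / 0.9114 = 0.0732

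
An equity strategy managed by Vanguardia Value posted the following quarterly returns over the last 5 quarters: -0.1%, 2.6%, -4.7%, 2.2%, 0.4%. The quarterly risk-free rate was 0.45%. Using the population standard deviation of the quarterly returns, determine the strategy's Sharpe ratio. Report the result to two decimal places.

r̄ = (-0.1 + 2.6 − 4.7 + 2.2 + 0.4) / 5 = 0.40 / 5 = 0.0800%
Population σ = √[Σ(r − r̄)² / 5] = √[33.8280 / 5] = √6.7656 = 2.6011%
Sharpe = (r̄ − rf) / σ = (0.0800 − 0.45) / 2.6011 = -0.3700 / 2.6011 = -0.1422

-0.14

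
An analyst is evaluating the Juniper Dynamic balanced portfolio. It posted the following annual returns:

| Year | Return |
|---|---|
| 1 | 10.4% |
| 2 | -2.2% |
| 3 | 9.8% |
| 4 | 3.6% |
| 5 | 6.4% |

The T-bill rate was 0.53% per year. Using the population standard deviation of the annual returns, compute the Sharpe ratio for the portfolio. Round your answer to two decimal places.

1.10

r̄ = (10.4 − 2.2 + 9.8 + 3.6 + 6.4) / 5 = 5.6000%
Σ(r − r̄)² = 106.1600; population σ = √(106.1600/5) = 4.6078%
Sharpe = (r̄ − rf) / σ = (5.6000 − 0.53) / 4.6078 = 5.0700 / 4.6078 = 1.1003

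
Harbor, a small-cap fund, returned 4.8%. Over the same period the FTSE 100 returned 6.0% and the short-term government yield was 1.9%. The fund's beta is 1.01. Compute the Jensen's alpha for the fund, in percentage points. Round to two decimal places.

-1.24

CAPM expected return = Rf + β(Rm − Rf) = 1.9% + 1.01 × (6.0% − 1.9%) = 1.9 + 1.01 × 4.10 = 6.0410%
Jensen's α = Rp − E[R] = 4.8% − 6.0410% = -1.2410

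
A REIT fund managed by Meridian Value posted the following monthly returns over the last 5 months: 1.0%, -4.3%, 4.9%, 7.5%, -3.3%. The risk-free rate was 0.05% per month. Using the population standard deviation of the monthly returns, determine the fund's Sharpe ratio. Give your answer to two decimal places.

Mean return μ = 5.80 / 5 = 1.1600%
Σ(r − μ)² = 103.9120; population σ = √(103.9120/5) = 4.5588%
Sharpe = (μ − rf) / σ = (1.1600 − 0.05) / 4.5588 = 1.1100 / 4.5588 = 0.2435

0.24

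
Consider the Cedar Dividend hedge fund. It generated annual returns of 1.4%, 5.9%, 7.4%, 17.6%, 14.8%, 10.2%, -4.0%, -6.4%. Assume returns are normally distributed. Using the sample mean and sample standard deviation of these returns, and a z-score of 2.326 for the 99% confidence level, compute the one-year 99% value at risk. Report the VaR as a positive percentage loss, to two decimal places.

13.92

Mean return r̄ = 46.90 / 8 = 5.8625%
Σ(r − r̄)² = (1.4 − 5.8625)² + (5.9 − 5.8625)² + … = 506.3788
σ = √[506.3788 / 7] = 8.5053%
VaR = −(r̄ − z·σ) = −(5.8625 − 2.326 × 8.5053) = −(-13.9208) = 13.9208%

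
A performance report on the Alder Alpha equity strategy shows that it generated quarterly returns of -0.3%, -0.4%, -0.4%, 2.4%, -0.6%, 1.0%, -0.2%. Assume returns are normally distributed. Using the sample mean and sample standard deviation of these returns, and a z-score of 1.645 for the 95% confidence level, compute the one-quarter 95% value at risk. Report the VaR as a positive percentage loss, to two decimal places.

r̄ = (-0.3 − 0.4 − 0.4 + 2.4 − 0.6 + 1 − 0.2) / 7 = 0.2143%
Sample std dev = √[7.2486 / 6] = 1.0991%
VaR = −(r̄ − z·σ) = −(0.2143 − 1.645 × 1.0991) = −(-1.5937) = 1.5937%

1.59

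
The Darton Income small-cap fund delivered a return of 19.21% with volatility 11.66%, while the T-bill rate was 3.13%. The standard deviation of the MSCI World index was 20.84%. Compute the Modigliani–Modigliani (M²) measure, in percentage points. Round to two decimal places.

31.87

Sharpe = (Rp − Rf) / σp = (19.21% − 3.13%) / 11.66% = 1.3791
M² = Rf + Sharpe × σm = 3.13% + 1.3791 × 20.84% = 31.8704%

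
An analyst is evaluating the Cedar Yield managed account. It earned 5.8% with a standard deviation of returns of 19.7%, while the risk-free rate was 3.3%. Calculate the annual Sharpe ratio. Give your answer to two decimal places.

Sharpe = (Rp − Rf) / σp = (5.8% − 3.3%) / 19.7% = 2.50% / 19.7% = 0.1269

0.13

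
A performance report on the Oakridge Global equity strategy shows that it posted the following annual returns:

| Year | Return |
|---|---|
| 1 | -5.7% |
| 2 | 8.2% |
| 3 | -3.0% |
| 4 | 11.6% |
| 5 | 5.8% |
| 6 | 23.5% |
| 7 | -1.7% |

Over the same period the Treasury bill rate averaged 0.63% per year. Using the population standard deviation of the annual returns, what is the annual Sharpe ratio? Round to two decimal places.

0.52

μ = (-5.7 + 8.2 − 3 + 11.6 + 5.8 + 23.5 − 1.7) / 7 = 38.70 / 7 = 5.5286%
Σ(r − μ)² = 618.1143; population σ = √(618.1143/7) = 9.3969%
Sharpe = (μ − rf) / σ = (5.5286 − 0.63) / 9.3969 = 4.8986 / 9.3969 = 0.5213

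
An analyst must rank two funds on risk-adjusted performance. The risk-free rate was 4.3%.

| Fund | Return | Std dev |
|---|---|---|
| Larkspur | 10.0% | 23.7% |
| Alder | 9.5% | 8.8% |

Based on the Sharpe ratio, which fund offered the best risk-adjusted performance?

Alder

Larkspur: Sharpe ratio = (10.0% − 4.3%) / 23.7% = 0.241
Alder: Sharpe ratio = (9.5% − 4.3%) / 8.8% = 0.591
Highest: Alder (0.591).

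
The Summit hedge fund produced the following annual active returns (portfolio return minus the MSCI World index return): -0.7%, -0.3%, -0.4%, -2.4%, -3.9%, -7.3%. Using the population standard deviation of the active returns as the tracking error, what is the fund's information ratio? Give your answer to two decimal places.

Mean return μ = -15.00 / 6 = -2.5000%
Σ(r − μ)² = 37.5000; population σ = √(37.5000/6) = 2.5000%
IR = μ / tracking error = -2.5000 / 2.5000 = -1.0000

-1.00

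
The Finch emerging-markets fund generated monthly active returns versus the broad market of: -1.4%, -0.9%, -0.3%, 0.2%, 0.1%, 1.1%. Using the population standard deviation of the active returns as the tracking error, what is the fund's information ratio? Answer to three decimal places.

-0.249

r̄ = (-1.4 − 0.9 − 0.3 + 0.2 + 0.1 + 1.1) / 6 = -0.2000%
Population σ = √[Σ(r − r̄)² / 6] = √[3.8800 / 6] = √0.6467 = 0.8042%
IR = r̄ / tracking error = -0.2000 / 0.8042 = -0.2487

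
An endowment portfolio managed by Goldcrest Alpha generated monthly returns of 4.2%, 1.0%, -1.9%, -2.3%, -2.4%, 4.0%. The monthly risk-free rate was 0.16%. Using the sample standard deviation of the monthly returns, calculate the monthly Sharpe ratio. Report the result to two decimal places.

μ = (4.2 + 1 − 1.9 − 2.3 − 2.4 + 4) / 6 = 0.4333%
Σ(r − μ)² = (4.2 − 0.4333)² + (1 − 0.4333)² + (-1.9 − 0.4333)² + … = 48.1733
sample σ = √(48.1733 / 5) = √9.6347 = 3.1040%
Sharpe = (μ − rf) / σ = (0.4333 − 0.16) / 3.1040 = 0.2733 / 3.1040 = 0.0880

0.09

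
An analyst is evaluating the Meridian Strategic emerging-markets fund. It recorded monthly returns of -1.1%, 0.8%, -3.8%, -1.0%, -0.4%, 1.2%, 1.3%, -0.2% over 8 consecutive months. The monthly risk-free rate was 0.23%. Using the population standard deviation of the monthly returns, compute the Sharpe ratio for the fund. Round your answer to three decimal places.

-0.405

Mean return μ = -3.20 / 8 = -0.4000%
Population σ = √[Σ(r − μ)² / 8] = √[19.3400 / 8] = √2.4175 = 1.5548%
Sharpe = (μ − rf) / σ = (-0.4000 − 0.23) / 1.5548 = -0.6300 / 1.5548 = -0.4052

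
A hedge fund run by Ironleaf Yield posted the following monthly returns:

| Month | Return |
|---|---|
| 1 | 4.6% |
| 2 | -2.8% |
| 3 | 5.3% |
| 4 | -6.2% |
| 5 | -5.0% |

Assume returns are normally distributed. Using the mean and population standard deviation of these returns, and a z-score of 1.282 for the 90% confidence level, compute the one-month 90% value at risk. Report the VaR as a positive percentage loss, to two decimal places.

7.03

r̄ = (4.6 − 2.8 + 5.3 − 6.2 − 5) / 5 = -4.10 / 5 = -0.8200%
Σ(r − r̄)² = (4.6 − (-0.8200))² + (-2.8 − (-0.8200))² + (5.3 − (-0.8200))² + … = 117.1680
population σ = √(117.1680 / 5) = √23.4336 = 4.8408%
VaR = −(r̄ − z·σ) = −(-0.8200 − 1.282 × 4.8408) = −(-7.0259) = 7.0259%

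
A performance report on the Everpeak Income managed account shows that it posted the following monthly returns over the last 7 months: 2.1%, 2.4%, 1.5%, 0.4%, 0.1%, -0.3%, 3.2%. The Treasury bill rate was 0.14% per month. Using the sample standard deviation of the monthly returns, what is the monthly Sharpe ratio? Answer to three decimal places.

0.918

μ = (2.1 + 2.4 + 1.5 + 0.4 + 0.1 − 0.3 + 3.2) / 7 = 1.3429%
Σ(r − μ)² = 10.2971; sample σ = √(10.2971/6) = 1.3100%
Sharpe = (μ − rf) / σ = (1.3429 − 0.14) / 1.3100 = 1.2029 / 1.3100 = 0.9182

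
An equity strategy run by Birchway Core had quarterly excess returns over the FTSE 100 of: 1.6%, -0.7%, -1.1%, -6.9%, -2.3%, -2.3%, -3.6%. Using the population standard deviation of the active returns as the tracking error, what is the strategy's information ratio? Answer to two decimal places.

-0.89

μ = (1.6 − 0.7 − 1.1 − 6.9 − 2.3 − 2.3 − 3.6) / 7 = -15.30 / 7 = -2.1857%
Population std dev = √[41.9686 / 7] = 2.4486%
IR = μ / tracking error = -2.1857 / 2.4486 = -0.8926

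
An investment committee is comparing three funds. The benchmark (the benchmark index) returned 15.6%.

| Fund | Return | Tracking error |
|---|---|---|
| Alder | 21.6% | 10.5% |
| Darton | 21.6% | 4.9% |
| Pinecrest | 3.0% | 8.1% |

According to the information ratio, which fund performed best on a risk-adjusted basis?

Alder: IR = (21.6% − 15.6%) / 10.5% = 0.571
Darton: IR = (21.6% − 15.6%) / 4.9% = 1.224
Pinecrest: IR = (3.0% − 15.6%) / 8.1% = -1.556
Highest: Darton (1.224).

Darton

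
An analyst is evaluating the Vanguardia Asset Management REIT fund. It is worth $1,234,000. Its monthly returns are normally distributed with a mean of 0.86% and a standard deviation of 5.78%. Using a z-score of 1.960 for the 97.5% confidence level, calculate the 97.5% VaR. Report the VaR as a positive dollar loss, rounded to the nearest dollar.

Return at the 97.5% tail: μ − z·σ = 0.86% − 1.960 × 5.78% = 0.86 − 11.3288 = -10.4688%
VaR = −(-10.4688%) × $1,234,000 = 10.4688% × $1,234,000 = $129,185

$129,185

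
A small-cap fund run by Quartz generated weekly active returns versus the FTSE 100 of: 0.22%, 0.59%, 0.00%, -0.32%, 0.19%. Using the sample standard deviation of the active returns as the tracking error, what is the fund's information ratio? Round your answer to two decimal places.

r̄ = (0.22 + 0.59 + 0 − 0.32 + 0.19) / 5 = 0.680 / 5 = 0.1360%
Σ(r − r̄)² = (0.22 − 0.1360)² + (0.59 − 0.1360)² + … = 0.4425
sample σ = √(0.4425 / 4) = √0.1106 = 0.3326%
IR = r̄ / tracking error = 0.1360 / 0.3326 = 0.4089

0.41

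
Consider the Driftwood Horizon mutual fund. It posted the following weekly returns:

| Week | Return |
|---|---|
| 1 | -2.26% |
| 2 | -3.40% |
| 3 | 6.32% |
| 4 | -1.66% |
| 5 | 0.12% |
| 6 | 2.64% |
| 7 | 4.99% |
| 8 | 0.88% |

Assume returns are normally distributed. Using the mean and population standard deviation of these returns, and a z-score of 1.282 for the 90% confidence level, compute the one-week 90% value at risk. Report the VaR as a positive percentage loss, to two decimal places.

μ = (-2.26 − 3.4 + 6.32 − 1.66 + 0.12 + 2.64 + 4.99 + 0.88) / 8 = 0.9538%
Σ(r − μ)² = (-2.26 − 0.9538)² + (-3.4 − 0.9538)² + … = 84.7470
σ = √[84.7470 / 8] = 3.2547%
VaR = −(μ − z·σ) = −(0.9538 − 1.282 × 3.2547) = −(-3.2187) = 3.2187%

3.22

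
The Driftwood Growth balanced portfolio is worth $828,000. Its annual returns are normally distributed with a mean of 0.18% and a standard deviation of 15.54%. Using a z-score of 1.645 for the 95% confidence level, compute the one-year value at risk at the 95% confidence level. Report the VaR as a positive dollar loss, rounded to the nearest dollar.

Return at the 95% tail: μ − z·σ = 0.18% − 1.645 × 15.54% = 0.18 − 25.5633 = -25.3833%
VaR = −(-25.3833%) × $828,000 = 25.3833% × $828,000 = $210,174

$210,174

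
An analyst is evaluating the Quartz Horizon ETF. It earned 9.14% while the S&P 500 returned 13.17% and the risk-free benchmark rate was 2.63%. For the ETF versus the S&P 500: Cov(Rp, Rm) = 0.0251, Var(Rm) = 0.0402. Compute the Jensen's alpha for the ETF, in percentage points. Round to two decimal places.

β = Cov / Var = 0.0251 / 0.0402 = 0.6244
E[R] = Rf + β(Rm − Rf) = 2.63% + 0.6244 × (13.17% − 2.63%) = 9.2112%
α = Rp − E[R] = 9.14% − 9.2112% = -0.0712

-0.07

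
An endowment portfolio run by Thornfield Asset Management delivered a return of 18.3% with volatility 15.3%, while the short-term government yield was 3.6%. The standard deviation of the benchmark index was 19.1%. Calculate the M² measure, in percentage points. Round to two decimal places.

Sharpe = (Rp − Rf) / σp = (18.3% − 3.6%) / 15.3% = 0.9608
M² = Rf + Sharpe × σm = 3.6% + 0.9608 × 19.1% = 21.9513%

21.95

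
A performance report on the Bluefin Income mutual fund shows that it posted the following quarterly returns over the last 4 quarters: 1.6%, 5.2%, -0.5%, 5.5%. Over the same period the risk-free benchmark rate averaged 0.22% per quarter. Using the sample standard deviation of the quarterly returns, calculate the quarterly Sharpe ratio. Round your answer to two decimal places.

0.94

r̄ = (1.6 + 5.2 − 0.5 + 5.5) / 4 = 2.9500%
Sample σ = √[Σ(r − r̄)² / 3] = √[25.2900 / 3] = √8.4300 = 2.9034%
Sharpe = (r̄ − rf) / σ = (2.9500 − 0.22) / 2.9034 = 2.7300 / 2.9034 = 0.9403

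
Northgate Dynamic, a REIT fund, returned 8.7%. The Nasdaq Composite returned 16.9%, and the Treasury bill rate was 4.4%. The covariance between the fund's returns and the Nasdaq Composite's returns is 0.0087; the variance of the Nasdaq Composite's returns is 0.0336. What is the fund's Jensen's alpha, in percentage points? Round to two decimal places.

β = Cov / Var = 0.0087 / 0.0336 = 0.2589
E[R] = Rf + β(Rm − Rf) = 4.4% + 0.2589 × (16.9% − 4.4%) = 7.6363%
α = Rp − E[R] = 8.7% − 7.6363% = 1.0637

1.06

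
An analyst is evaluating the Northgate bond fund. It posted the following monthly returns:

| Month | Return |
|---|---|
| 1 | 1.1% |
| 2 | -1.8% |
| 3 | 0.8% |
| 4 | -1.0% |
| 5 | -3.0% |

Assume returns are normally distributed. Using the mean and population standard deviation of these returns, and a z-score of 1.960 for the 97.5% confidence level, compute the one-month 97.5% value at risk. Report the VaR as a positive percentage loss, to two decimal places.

r̄ = (1.1 − 1.8 + 0.8 − 1 − 3) / 5 = -0.7800%
Σ(r − r̄)² = (1.1 − (-0.7800))² + (-1.8 − (-0.7800))² + (0.8 − (-0.7800))² + … = 12.0480
population σ = √(12.0480 / 5) = √2.4096 = 1.5523%
VaR = −(r̄ − z·σ) = −(-0.7800 − 1.960 × 1.5523) = −(-3.8225) = 3.8225%

3.82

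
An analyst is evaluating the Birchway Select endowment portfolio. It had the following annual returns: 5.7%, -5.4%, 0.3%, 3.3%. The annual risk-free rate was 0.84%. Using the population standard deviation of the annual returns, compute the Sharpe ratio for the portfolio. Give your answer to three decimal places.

0.033

Mean return μ = 3.90 / 4 = 0.9750%
Σ(r − μ)² = (5.7 − 0.9750)² + (-5.4 − 0.9750)² + … = 68.8275
σ = √[68.8275 / 4] = 4.1481%
Sharpe = (μ − rf) / σ = (0.9750 − 0.84) / 4.1481 = 0.1350 / 4.1481 = 0.0325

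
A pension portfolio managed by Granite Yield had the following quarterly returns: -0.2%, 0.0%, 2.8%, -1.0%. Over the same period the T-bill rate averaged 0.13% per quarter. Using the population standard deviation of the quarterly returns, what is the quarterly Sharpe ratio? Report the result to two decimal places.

Mean return r̄ = 1.60 / 4 = 0.4000%
Population σ = √[Σ(r − r̄)² / 4] = √[8.2400 / 4] = √2.0600 = 1.4353%
Sharpe = (r̄ − rf) / σ = (0.4000 − 0.13) / 1.4353 = 0.2700 / 1.4353 = 0.1881

0.19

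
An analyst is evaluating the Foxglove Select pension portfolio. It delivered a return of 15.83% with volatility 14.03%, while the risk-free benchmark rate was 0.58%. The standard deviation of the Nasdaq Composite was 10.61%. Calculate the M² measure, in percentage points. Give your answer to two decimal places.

Sharpe = (Rp − Rf) / σp = (15.83% − 0.58%) / 14.03% = 1.0870
M² = Rf + Sharpe × σm = 0.58% + 1.0870 × 10.61% = 12.1131%

12.11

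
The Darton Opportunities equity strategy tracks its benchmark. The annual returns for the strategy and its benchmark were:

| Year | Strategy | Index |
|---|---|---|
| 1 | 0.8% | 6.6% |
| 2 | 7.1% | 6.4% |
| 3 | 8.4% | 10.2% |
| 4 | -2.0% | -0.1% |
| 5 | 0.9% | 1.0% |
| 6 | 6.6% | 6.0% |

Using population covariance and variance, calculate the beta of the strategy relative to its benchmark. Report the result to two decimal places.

0.91

r̄p = 3.6333%,  r̄m = 5.0167%
Cov = Σ(rp − r̄p)(rm − r̄m) / 6 = 11.2894
Var(rm) = Σ(rm − r̄m)² / 6 = 12.4281
β = Cov / Var = 11.2894 / 12.4281 = 0.9084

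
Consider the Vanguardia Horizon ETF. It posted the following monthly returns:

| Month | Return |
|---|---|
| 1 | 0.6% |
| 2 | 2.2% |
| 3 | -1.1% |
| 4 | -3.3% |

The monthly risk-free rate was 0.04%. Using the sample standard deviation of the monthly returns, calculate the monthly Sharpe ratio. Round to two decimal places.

-0.19

r̄ = (0.6 + 2.2 − 1.1 − 3.3) / 4 = -1.60 / 4 = -0.4000%
Σ(r − r̄)² = 16.6600; sample σ = √(16.6600/3) = 2.3566%
Sharpe = (r̄ − rf) / σ = (-0.4000 − 0.04) / 2.3566 = -0.4400 / 2.3566 = -0.1867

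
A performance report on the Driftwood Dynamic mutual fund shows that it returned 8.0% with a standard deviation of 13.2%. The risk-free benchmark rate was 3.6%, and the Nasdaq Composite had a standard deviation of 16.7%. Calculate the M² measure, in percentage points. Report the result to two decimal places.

9.17

Sharpe = (Rp − Rf) / σp = (8.0% − 3.6%) / 13.2% = 0.3333
M² = Rf + Sharpe × σm = 3.6% + 0.3333 × 16.7% = 9.1661%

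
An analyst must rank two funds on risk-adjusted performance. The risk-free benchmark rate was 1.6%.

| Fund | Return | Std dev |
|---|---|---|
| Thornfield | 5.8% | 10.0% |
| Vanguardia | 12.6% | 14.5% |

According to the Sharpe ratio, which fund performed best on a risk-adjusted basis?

Thornfield: Sharpe ratio = (5.8% − 1.6%) / 10.0% = 0.420
Vanguardia: Sharpe ratio = (12.6% − 1.6%) / 14.5% = 0.759
Highest: Vanguardia (0.759).

Vanguardia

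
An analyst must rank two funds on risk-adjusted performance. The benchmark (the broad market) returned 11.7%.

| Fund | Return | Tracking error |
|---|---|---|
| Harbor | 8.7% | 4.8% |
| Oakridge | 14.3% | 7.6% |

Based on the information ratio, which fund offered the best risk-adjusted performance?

Harbor: IR = (8.7% − 11.7%) / 4.8% = -0.625
Oakridge: IR = (14.3% − 11.7%) / 7.6% = 0.342
Highest: Oakridge (0.342).

Oakridge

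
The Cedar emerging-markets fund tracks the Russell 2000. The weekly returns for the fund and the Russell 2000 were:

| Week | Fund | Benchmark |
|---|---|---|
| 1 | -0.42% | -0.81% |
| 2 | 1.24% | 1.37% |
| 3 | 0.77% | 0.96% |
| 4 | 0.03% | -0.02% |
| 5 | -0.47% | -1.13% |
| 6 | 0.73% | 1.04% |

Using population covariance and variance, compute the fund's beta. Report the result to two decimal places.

0.66

r̄p = 0.3133%,  r̄m = 0.2350%
Cov = Σ(rp − r̄p)(rm − r̄m) / 6 = 0.6044
Var(rm) = Σ(rm − r̄m)² / 6 = 0.9137
β = Cov / Var = 0.6044 / 0.9137 = 0.6615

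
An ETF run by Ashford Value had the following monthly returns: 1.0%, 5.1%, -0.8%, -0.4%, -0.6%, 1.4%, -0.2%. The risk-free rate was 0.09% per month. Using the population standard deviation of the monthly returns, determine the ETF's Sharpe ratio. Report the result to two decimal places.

0.36

Mean return μ = 5.50 / 7 = 0.7857%
Σ(r − μ)² = (1 − 0.7857)² + (5.1 − 0.7857)² + … = 25.8486
σ = √[25.8486 / 7] = 1.9216%
Sharpe = (μ − rf) / σ = (0.7857 − 0.09) / 1.9216 = 0.6957 / 1.9216 = 0.3620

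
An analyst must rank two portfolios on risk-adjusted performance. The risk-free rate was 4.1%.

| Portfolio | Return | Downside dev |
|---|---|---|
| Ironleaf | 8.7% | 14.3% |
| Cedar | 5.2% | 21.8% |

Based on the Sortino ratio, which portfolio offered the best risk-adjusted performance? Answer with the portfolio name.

Ironleaf: Sortino ratio = (8.7% − 4.1%) / 14.3% = 0.322
Cedar: Sortino ratio = (5.2% − 4.1%) / 21.8% = 0.050
Highest: Ironleaf (0.322).

Ironleaf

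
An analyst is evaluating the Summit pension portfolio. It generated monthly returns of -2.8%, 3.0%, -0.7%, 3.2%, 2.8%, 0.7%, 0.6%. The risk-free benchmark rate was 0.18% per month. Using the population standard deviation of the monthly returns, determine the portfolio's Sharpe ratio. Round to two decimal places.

0.38

μ = (-2.8 + 3 − 0.7 + 3.2 + 2.8 + 0.7 + 0.6) / 7 = 6.80 / 7 = 0.9714%
Population std dev = √[29.6543 / 7] = 2.0582%
Sharpe = (μ − rf) / σ = (0.9714 − 0.18) / 2.0582 = 0.7914 / 2.0582 = 0.3845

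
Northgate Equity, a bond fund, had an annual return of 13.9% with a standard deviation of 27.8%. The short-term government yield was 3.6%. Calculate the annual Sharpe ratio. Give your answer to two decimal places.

Sharpe = (Rp − Rf) / σp = (13.9% − 3.6%) / 27.8% = 10.30% / 27.8% = 0.3705

0.37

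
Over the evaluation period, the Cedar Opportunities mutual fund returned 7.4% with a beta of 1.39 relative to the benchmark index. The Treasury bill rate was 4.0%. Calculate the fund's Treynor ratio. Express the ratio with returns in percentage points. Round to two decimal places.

2.45

Treynor = (Rp − Rf) / β = (7.4% − 4.0%) / 1.39 = 3.40 / 1.39 = 2.4460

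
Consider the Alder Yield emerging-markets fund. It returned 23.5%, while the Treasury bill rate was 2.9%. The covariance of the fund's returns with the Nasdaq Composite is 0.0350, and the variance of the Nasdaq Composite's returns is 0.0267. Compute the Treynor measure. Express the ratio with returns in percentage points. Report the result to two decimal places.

15.71

β = Cov / Var = 0.0350 / 0.0267 = 1.3109
Treynor = (Rp − Rf) / β = (23.5% − 2.9%) / 1.3109 = 20.60 / 1.3109 = 15.7144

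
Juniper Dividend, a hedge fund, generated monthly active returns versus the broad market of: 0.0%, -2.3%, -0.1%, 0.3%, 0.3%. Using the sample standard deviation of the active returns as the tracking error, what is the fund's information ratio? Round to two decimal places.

-0.33

r̄ = (0 − 2.3 − 0.1 + 0.3 + 0.3) / 5 = -0.3600%
Σ(r − r̄)² = 4.8320; sample σ = √(4.8320/4) = 1.0991%
IR = r̄ / tracking error = -0.3600 / 1.0991 = -0.3275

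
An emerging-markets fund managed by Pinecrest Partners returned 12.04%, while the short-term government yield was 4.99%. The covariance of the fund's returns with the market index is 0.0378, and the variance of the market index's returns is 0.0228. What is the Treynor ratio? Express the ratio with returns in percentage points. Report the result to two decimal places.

β = Cov / Var = 0.0378 / 0.0228 = 1.6579
Treynor = (Rp − Rf) / β = (12.04% − 4.99%) / 1.6579 = 7.05 / 1.6579 = 4.2524

4.25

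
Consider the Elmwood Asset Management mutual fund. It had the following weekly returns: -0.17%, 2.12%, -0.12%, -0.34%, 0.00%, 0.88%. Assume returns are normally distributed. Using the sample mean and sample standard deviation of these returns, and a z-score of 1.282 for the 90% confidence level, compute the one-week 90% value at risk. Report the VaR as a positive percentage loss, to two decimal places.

0.82

r̄ = (-0.17 + 2.12 − 0.12 − 0.34 + 0 + 0.88) / 6 = 0.3950%
Sample std dev = √[4.4916 / 5] = 0.9478%
VaR = −(r̄ − z·σ) = −(0.3950 − 1.282 × 0.9478) = −(-0.8201) = 0.8201%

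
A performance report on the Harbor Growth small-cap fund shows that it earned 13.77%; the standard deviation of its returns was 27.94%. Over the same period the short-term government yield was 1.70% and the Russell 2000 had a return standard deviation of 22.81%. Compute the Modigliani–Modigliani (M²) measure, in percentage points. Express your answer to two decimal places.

Sharpe = (Rp − Rf) / σp = (13.77% − 1.70%) / 27.94% = 0.4320
M² = Rf + Sharpe × σm = 1.70% + 0.4320 × 22.81% = 11.5539%

11.55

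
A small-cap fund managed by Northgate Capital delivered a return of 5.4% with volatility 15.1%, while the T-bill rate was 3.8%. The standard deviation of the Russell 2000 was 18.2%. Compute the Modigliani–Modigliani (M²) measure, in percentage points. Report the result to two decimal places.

5.73

Sharpe = (Rp − Rf) / σp = (5.4% − 3.8%) / 15.1% = 0.1060
M² = Rf + Sharpe × σm = 3.8% + 0.1060 × 18.2% = 5.7292%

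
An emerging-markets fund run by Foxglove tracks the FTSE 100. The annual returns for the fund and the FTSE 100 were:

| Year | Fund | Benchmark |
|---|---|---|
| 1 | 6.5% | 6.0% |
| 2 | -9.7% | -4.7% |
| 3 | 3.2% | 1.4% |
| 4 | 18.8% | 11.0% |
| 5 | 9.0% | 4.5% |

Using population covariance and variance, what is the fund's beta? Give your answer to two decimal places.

r̄p = 5.5600%,  r̄m = 3.6400%
Cov = Σ(rp − r̄p)(rm − r̄m) / 5 = 47.0356
Var(rm) = Σ(rm − r̄m)² / 5 = 27.0104
β = Cov / Var = 47.0356 / 27.0104 = 1.7414

1.74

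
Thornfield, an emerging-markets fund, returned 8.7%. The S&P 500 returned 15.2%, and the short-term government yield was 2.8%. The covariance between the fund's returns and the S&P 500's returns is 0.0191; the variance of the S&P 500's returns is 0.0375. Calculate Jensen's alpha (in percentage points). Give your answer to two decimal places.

-0.42

β = Cov / Var = 0.0191 / 0.0375 = 0.5093
E[R] = Rf + β(Rm − Rf) = 2.8% + 0.5093 × (15.2% − 2.8%) = 9.1153%
α = Rp − E[R] = 8.7% − 9.1153% = -0.4153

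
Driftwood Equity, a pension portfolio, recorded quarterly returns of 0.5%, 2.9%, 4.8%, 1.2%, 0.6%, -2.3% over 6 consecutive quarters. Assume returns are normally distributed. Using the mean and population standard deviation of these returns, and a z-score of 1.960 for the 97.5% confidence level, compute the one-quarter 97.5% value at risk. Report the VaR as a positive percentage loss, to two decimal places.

Mean return r̄ = 7.70 / 6 = 1.2833%
Population σ = √[Σ(r − r̄)² / 6] = √[28.9083 / 6] = √4.8181 = 2.1950%
VaR = −(r̄ − z·σ) = −(1.2833 − 1.960 × 2.1950) = −(-3.0189) = 3.0189%

3.02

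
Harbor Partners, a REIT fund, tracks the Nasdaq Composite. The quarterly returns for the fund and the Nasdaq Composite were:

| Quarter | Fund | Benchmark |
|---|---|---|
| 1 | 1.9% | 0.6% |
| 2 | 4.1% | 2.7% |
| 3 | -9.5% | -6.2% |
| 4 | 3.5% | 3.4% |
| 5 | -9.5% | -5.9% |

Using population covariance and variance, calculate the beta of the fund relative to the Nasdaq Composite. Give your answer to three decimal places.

r̄p = -1.9000%,  r̄m = -1.0800%
Cov = Σ(rp − r̄p)(rm − r̄m) / 5 = 25.7600
Var(rm) = Σ(rm − r̄m)² / 5 = 17.3256
β = Cov / Var = 25.7600 / 17.3256 = 1.4868

1.487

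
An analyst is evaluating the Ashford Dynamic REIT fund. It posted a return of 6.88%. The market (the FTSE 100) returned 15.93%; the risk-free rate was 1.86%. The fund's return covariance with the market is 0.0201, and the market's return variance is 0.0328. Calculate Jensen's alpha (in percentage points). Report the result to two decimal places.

-3.60

β = Cov / Var = 0.0201 / 0.0328 = 0.6128
E[R] = Rf + β(Rm − Rf) = 1.86% + 0.6128 × (15.93% − 1.86%) = 10.4821%
α = Rp − E[R] = 6.88% − 10.4821% = -3.6021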